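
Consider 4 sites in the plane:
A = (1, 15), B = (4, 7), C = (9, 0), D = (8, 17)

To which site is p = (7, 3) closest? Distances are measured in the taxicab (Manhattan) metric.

C

d(p,A) = 6 + 12 = 18
d(p,B) = 3 + 4 = 7
d(p,C) = 2 + 3 = 5
d(p,D) = 1 + 14 = 15
The smallest is to C, so p lies in the Voronoi region of C.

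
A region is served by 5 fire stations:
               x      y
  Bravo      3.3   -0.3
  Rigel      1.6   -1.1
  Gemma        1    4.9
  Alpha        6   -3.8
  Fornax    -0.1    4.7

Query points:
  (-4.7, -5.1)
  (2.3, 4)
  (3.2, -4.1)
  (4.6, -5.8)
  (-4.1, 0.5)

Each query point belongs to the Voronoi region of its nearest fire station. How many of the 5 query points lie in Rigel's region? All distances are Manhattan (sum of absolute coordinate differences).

(-4.7, -5.1) — d to each: Bravo:12.8, Rigel:10.3, Gemma:15.7, Alpha:12, Fornax:14.4 → nearest is Rigel
(2.3, 4) — d to each: Bravo:5.3, Rigel:5.8, Gemma:2.2, Alpha:11.5, Fornax:3.1 → nearest is Gemma
(3.2, -4.1) — d to each: Bravo:3.9, Rigel:4.6, Gemma:11.2, Alpha:3.1, Fornax:12.1 → nearest is Alpha
(4.6, -5.8) — d to each: Bravo:6.8, Rigel:7.7, Gemma:14.3, Alpha:3.4, Fornax:15.2 → nearest is Alpha
(-4.1, 0.5) — d to each: Bravo:8.2, Rigel:7.3, Gemma:9.5, Alpha:14.4, Fornax:8.2 → nearest is Rigel
2 of the 5 points have Rigel as nearest.

2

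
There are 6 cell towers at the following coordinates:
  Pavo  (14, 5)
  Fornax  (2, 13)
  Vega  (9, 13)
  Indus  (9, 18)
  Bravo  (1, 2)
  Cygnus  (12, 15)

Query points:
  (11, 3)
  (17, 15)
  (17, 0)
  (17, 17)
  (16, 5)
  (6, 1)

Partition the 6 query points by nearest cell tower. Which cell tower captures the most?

(11, 3) — d² to each: Pavo:13, Fornax:181, Vega:104, Indus:229, Bravo:101, Cygnus:145 → nearest is Pavo
(17, 15) — d² to each: Pavo:109, Fornax:229, Vega:68, Indus:73, Bravo:425, Cygnus:25 → nearest is Cygnus
(17, 0) — d² to each: Pavo:34, Fornax:394, Vega:233, Indus:388, Bravo:260, Cygnus:250 → nearest is Pavo
(17, 17) — d² to each: Pavo:153, Fornax:241, Vega:80, Indus:65, Bravo:481, Cygnus:29 → nearest is Cygnus
(16, 5) — d² to each: Pavo:4, Fornax:260, Vega:113, Indus:218, Bravo:234, Cygnus:116 → nearest is Pavo
(6, 1) — d² to each: Pavo:80, Fornax:160, Vega:153, Indus:298, Bravo:26, Cygnus:232 → nearest is Bravo
Tally — Pavo:3, Bravo:1, Cygnus:2. Pavo captures the most (3).

Pavo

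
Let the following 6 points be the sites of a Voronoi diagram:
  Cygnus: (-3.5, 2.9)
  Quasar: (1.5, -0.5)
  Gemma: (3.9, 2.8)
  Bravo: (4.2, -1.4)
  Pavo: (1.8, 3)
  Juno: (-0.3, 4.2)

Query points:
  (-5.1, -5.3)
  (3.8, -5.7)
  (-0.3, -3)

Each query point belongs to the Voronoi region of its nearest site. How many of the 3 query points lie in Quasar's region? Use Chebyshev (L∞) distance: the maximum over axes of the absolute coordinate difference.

(-5.1, -5.3) — d to each: Cygnus:8.2, Quasar:6.6, Gemma:9, Bravo:9.3, Pavo:8.3, Juno:9.5 → nearest is Quasar
(3.8, -5.7) — d to each: Cygnus:8.6, Quasar:5.2, Gemma:8.5, Bravo:4.3, Pavo:8.7, Juno:9.9 → nearest is Bravo
(-0.3, -3) — d to each: Cygnus:5.9, Quasar:2.5, Gemma:5.8, Bravo:4.5, Pavo:6, Juno:7.2 → nearest is Quasar
2 of the 3 points have Quasar as nearest.

2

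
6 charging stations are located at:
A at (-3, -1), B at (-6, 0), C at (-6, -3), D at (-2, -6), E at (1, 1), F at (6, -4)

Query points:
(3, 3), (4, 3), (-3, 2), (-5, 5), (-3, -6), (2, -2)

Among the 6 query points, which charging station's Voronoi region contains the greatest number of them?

(3, 3) — d² to each: A:52, B:90, C:117, D:106, E:8, F:58 → nearest is E
(4, 3) — d² to each: A:65, B:109, C:136, D:117, E:13, F:53 → nearest is E
(-3, 2) — d² to each: A:9, B:13, C:34, D:65, E:17, F:117 → nearest is A
(-5, 5) — d² to each: A:40, B:26, C:65, D:130, E:52, F:202 → nearest is B
(-3, -6) — d² to each: A:25, B:45, C:18, D:1, E:65, F:85 → nearest is D
(2, -2) — d² to each: A:26, B:68, C:65, D:32, E:10, F:20 → nearest is E
Tally — A:1, B:1, D:1, E:3. E captures the most (3).

E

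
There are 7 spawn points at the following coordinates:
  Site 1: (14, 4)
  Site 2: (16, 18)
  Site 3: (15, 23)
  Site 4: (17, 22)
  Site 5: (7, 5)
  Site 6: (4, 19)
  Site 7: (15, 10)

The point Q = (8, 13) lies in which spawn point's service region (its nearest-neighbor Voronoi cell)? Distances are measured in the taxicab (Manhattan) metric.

Site 5

d(Q, Site 1) = 6 + 9 = 15
d(Q, Site 2) = 8 + 5 = 13
d(Q, Site 3) = 7 + 10 = 17
d(Q, Site 4) = 9 + 9 = 18
d(Q, Site 5) = 1 + 8 = 9
d(Q, Site 6) = 4 + 6 = 10
d(Q, Site 7) = 7 + 3 = 10
The smallest is to Site 5, so Q lies in the Voronoi region of Site 5.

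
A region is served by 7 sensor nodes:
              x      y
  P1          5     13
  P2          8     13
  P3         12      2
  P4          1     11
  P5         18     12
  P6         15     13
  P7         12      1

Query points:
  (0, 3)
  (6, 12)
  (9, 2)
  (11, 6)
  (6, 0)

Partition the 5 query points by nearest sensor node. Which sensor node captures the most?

(0, 3) — d² to each: P1:125, P2:164, P3:145, P4:65, P5:405, P6:325, P7:148 → nearest is P4
(6, 12) — d² to each: P1:2, P2:5, P3:136, P4:26, P5:144, P6:82, P7:157 → nearest is P1
(9, 2) — d² to each: P1:137, P2:122, P3:9, P4:145, P5:181, P6:157, P7:10 → nearest is P3
(11, 6) — d² to each: P1:85, P2:58, P3:17, P4:125, P5:85, P6:65, P7:26 → nearest is P3
(6, 0) — d² to each: P1:170, P2:173, P3:40, P4:146, P5:288, P6:250, P7:37 → nearest is P7
Tally — P1:1, P3:2, P4:1, P7:1. P3 captures the most (2).

P3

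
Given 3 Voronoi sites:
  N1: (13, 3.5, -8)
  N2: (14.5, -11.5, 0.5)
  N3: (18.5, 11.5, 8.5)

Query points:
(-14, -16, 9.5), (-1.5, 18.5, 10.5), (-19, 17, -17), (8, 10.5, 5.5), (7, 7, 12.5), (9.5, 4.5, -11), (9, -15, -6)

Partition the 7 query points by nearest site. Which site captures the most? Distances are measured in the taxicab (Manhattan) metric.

(-14, -16, 9.5) — d to each: N1:64, N2:42, N3:61 → nearest is N2
(-1.5, 18.5, 10.5) — d to each: N1:48, N2:56, N3:29 → nearest is N3
(-19, 17, -17) — d to each: N1:54.5, N2:79.5, N3:68.5 → nearest is N1
(8, 10.5, 5.5) — d to each: N1:25.5, N2:33.5, N3:14.5 → nearest is N3
(7, 7, 12.5) — d to each: N1:30, N2:38, N3:20 → nearest is N3
(9.5, 4.5, -11) — d to each: N1:7.5, N2:32.5, N3:35.5 → nearest is N1
(9, -15, -6) — d to each: N1:24.5, N2:15.5, N3:50.5 → nearest is N2
Tally — N1:2, N2:2, N3:3. N3 captures the most (3).

N3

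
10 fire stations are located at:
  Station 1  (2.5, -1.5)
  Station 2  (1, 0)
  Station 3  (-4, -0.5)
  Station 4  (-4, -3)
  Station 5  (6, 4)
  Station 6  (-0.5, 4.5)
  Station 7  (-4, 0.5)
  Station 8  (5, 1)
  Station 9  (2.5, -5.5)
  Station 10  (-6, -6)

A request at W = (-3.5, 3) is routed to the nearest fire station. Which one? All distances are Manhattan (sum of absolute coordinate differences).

d(W, Station 1) = |-3.5−2.5| + |3−(-1.5)| = 6 + 4.5 = 10.5
d(W, Station 2) = |-3.5−1| + |3−0| = 4.5 + 3 = 7.5
d(W, Station 3) = |-3.5−(-4)| + |3−(-0.5)| = 0.5 + 3.5 = 4
d(W, Station 4) = |-3.5−(-4)| + |3−(-3)| = 0.5 + 6 = 6.5
d(W, Station 5) = |-3.5−6| + |3−4| = 9.5 + 1 = 10.5
d(W, Station 6) = |-3.5−(-0.5)| + |3−4.5| = 3 + 1.5 = 4.5
d(W, Station 7) = |-3.5−(-4)| + |3−0.5| = 0.5 + 2.5 = 3
d(W, Station 8) = |-3.5−5| + |3−1| = 8.5 + 2 = 10.5
d(W, Station 9) = |-3.5−2.5| + |3−(-5.5)| = 6 + 8.5 = 14.5
d(W, Station 10) = |-3.5−(-6)| + |3−(-6)| = 2.5 + 9 = 11.5
Station 7 is nearest.

Station 7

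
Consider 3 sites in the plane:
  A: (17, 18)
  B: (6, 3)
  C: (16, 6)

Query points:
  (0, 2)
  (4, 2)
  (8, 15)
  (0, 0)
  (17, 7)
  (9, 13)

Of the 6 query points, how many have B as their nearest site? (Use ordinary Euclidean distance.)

3

(0, 2) — d² to each: A:545, B:37, C:272 → nearest is B
(4, 2) — d² to each: A:425, B:5, C:160 → nearest is B
(8, 15) — d² to each: A:90, B:148, C:145 → nearest is A
(0, 0) — d² to each: A:613, B:45, C:292 → nearest is B
(17, 7) — d² to each: A:121, B:137, C:2 → nearest is C
(9, 13) — d² to each: A:89, B:109, C:98 → nearest is A
3 of the 6 points have B as nearest.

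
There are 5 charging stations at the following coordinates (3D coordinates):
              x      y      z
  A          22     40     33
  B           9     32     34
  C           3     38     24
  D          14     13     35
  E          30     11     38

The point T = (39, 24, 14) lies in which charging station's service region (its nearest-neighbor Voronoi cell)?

Squared Euclidean distances:
|TA|² = (39−22)² + (24−40)² + (14−33)² = 289 + 256 + 361 = 906
|TB|² = (39−9)² + (24−32)² + (14−34)² = 900 + 64 + 400 = 1364
|TC|² = (39−3)² + (24−38)² + (14−24)² = 1296 + 196 + 100 = 1592
|TD|² = (39−14)² + (24−13)² + (14−35)² = 625 + 121 + 441 = 1187
|TE|² = (39−30)² + (24−11)² + (14−38)² = 81 + 169 + 576 = 826
Minimum is at E.

E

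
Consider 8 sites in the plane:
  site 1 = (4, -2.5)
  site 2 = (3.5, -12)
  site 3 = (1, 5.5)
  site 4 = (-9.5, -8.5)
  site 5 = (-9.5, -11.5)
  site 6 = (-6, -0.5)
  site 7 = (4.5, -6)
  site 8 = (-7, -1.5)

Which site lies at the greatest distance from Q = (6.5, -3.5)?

Since √ is increasing, it suffices to compare squared distances:
d²(Q, site 1) = 6.25 + 1 = 7.25
d²(Q, site 2) = 9 + 72.25 = 81.25
d²(Q, site 3) = 30.25 + 81 = 111.25
d²(Q, site 4) = 256 + 25 = 281
d²(Q, site 5) = 256 + 64 = 320
d²(Q, site 6) = 156.25 + 9 = 165.25
d²(Q, site 7) = 4 + 6.25 = 10.25
d²(Q, site 8) = 182.25 + 4 = 186.25
The largest is to site 5.

site 5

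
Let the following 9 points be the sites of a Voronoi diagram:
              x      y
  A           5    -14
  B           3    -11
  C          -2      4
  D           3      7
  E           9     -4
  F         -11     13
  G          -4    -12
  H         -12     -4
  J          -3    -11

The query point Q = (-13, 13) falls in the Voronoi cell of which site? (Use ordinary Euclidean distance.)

Since √ is increasing, it suffices to compare squared distances:
|QA|² = 324 + 729 = 1053
|QB|² = 256 + 576 = 832
|QC|² = 121 + 81 = 202
|QD|² = 256 + 36 = 292
|QE|² = 484 + 289 = 773
|QF|² = 4 + 0 = 4
|QG|² = 81 + 625 = 706
|QH|² = 1 + 289 = 290
|QJ|² = 100 + 576 = 676
The smallest is to F, so Q lies in the Voronoi region of F.

F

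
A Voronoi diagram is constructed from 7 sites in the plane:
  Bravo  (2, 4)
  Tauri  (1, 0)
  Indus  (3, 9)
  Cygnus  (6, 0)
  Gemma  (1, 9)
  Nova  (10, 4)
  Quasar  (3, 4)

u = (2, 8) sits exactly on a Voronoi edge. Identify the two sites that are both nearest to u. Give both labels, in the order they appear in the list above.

Squared distances from u to each site:
d²(u, Bravo) = (2−2)² + (8−4)² = 0 + 16 = 16
d²(u, Tauri) = (2−1)² + (8−0)² = 1 + 64 = 65
d²(u, Indus) = (2−3)² + (8−9)² = 1 + 1 = 2
d²(u, Cygnus) = (2−6)² + (8−0)² = 16 + 64 = 80
d²(u, Gemma) = (2−1)² + (8−9)² = 1 + 1 = 2
d²(u, Nova) = (2−10)² + (8−4)² = 64 + 16 = 80
d²(u, Quasar) = (2−3)² + (8−4)² = 1 + 16 = 17
u is equidistant from Indus and Gemma (both at squared distance 2), and every other site is strictly farther — so u lies on the Indus–Gemma Voronoi edge.

Indus and Gemma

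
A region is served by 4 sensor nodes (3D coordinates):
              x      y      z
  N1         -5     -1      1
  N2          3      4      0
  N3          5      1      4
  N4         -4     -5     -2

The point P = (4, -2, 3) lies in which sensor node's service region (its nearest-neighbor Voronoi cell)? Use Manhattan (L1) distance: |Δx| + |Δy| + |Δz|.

d(P,N1) = |4−(-5)| + |-2−(-1)| + |3−1| = 9 + 1 + 2 = 12
d(P,N2) = |4−3| + |-2−4| + |3−0| = 1 + 6 + 3 = 10
d(P,N3) = |4−5| + |-2−1| + |3−4| = 1 + 3 + 1 = 5
d(P,N4) = |4−(-4)| + |-2−(-5)| + |3−(-2)| = 8 + 3 + 5 = 16
N3 is nearest.

N3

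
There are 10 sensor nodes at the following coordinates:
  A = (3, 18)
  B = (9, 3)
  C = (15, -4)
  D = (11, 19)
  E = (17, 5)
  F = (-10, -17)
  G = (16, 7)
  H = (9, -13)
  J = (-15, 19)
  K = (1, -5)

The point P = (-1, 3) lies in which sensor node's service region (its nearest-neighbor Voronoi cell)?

K

Since √ is increasing, it suffices to compare squared distances:
|PA|² = 16 + 225 = 241
|PB|² = 100 + 0 = 100
|PC|² = 256 + 49 = 305
|PD|² = 144 + 256 = 400
|PE|² = 324 + 4 = 328
|PF|² = 81 + 400 = 481
|PG|² = 289 + 16 = 305
|PH|² = 100 + 256 = 356
|PJ|² = 196 + 256 = 452
|PK|² = 4 + 64 = 68
The smallest is to K, so P lies in the Voronoi region of K.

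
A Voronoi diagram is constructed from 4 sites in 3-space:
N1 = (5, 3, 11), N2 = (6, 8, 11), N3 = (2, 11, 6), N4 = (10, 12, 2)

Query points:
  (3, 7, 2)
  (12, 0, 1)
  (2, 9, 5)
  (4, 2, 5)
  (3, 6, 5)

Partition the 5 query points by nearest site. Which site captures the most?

N3

(3, 7, 2) — d² to each: N1:101, N2:91, N3:33, N4:74 → nearest is N3
(12, 0, 1) — d² to each: N1:158, N2:200, N3:246, N4:149 → nearest is N4
(2, 9, 5) — d² to each: N1:81, N2:53, N3:5, N4:82 → nearest is N3
(4, 2, 5) — d² to each: N1:38, N2:76, N3:86, N4:145 → nearest is N1
(3, 6, 5) — d² to each: N1:49, N2:49, N3:27, N4:94 → nearest is N3
Tally — N1:1, N3:3, N4:1. N3 captures the most (3).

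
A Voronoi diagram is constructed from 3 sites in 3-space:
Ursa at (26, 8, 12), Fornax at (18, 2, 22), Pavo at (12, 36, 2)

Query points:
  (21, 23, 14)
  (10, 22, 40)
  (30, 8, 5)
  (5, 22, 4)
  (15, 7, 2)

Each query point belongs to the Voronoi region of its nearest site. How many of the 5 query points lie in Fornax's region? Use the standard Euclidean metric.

(21, 23, 14) — d² to each: Ursa:254, Fornax:514, Pavo:394 → nearest is Ursa
(10, 22, 40) — d² to each: Ursa:1236, Fornax:788, Pavo:1644 → nearest is Fornax
(30, 8, 5) — d² to each: Ursa:65, Fornax:469, Pavo:1117 → nearest is Ursa
(5, 22, 4) — d² to each: Ursa:701, Fornax:893, Pavo:249 → nearest is Pavo
(15, 7, 2) — d² to each: Ursa:222, Fornax:434, Pavo:850 → nearest is Ursa
1 of the 5 points has Fornax as nearest.

1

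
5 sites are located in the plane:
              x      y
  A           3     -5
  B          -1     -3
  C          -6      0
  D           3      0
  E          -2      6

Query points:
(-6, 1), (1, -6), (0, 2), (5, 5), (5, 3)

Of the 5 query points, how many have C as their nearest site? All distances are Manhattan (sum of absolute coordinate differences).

(-6, 1) — d to each: A:15, B:9, C:1, D:10, E:9 → nearest is C
(1, -6) — d to each: A:3, B:5, C:13, D:8, E:15 → nearest is A
(0, 2) — d to each: A:10, B:6, C:8, D:5, E:6 → nearest is D
(5, 5) — d to each: A:12, B:14, C:16, D:7, E:8 → nearest is D
(5, 3) — d to each: A:10, B:12, C:14, D:5, E:10 → nearest is D
1 of the 5 points has C as nearest.

1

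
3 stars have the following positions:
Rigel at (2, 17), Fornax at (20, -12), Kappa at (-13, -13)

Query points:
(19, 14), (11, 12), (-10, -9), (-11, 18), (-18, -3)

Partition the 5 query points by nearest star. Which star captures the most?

(19, 14) — d² to each: Rigel:298, Fornax:677, Kappa:1753 → nearest is Rigel
(11, 12) — d² to each: Rigel:106, Fornax:657, Kappa:1201 → nearest is Rigel
(-10, -9) — d² to each: Rigel:820, Fornax:909, Kappa:25 → nearest is Kappa
(-11, 18) — d² to each: Rigel:170, Fornax:1861, Kappa:965 → nearest is Rigel
(-18, -3) — d² to each: Rigel:800, Fornax:1525, Kappa:125 → nearest is Kappa
Tally — Rigel:3, Kappa:2. Rigel captures the most (3).

Rigel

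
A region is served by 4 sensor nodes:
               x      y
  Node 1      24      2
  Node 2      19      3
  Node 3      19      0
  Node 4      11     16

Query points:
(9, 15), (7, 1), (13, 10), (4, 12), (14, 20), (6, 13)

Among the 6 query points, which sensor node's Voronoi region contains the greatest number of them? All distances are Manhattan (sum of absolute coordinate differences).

(9, 15) — d to each: Node 1:28, Node 2:22, Node 3:25, Node 4:3 → nearest is Node 4
(7, 1) — d to each: Node 1:18, Node 2:14, Node 3:13, Node 4:19 → nearest is Node 3
(13, 10) — d to each: Node 1:19, Node 2:13, Node 3:16, Node 4:8 → nearest is Node 4
(4, 12) — d to each: Node 1:30, Node 2:24, Node 3:27, Node 4:11 → nearest is Node 4
(14, 20) — d to each: Node 1:28, Node 2:22, Node 3:25, Node 4:7 → nearest is Node 4
(6, 13) — d to each: Node 1:29, Node 2:23, Node 3:26, Node 4:8 → nearest is Node 4
Tally — Node 3:1, Node 4:5. Node 4 captures the most (5).

Node 4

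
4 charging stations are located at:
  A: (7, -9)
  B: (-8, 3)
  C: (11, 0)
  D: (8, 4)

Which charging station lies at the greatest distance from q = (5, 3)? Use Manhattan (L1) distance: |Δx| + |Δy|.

d(q,A) = 2 + 12 = 14
d(q,B) = 13 + 0 = 13
d(q,C) = 6 + 3 = 9
d(q,D) = 3 + 1 = 4
The largest is to A.

A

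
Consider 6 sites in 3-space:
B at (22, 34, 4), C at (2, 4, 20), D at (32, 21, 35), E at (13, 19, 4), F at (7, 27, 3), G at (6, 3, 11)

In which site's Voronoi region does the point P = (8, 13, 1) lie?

E

Squared Euclidean distances:
|PB|² = (8−22)² + (13−34)² + (1−4)² = 196 + 441 + 9 = 646
|PC|² = (8−2)² + (13−4)² + (1−20)² = 36 + 81 + 361 = 478
|PD|² = (8−32)² + (13−21)² + (1−35)² = 576 + 64 + 1156 = 1796
|PE|² = (8−13)² + (13−19)² + (1−4)² = 25 + 36 + 9 = 70
|PF|² = (8−7)² + (13−27)² + (1−3)² = 1 + 196 + 4 = 201
|PG|² = (8−6)² + (13−3)² + (1−11)² = 4 + 100 + 100 = 204
E is nearest.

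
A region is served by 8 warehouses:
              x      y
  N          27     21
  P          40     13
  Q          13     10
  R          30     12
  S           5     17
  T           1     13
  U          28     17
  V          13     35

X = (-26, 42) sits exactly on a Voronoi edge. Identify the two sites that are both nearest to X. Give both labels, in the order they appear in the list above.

Squared distances from X to each site:
|XN|² = (-26−27)² + (42−21)² = 2809 + 441 = 3250
|XP|² = (-26−40)² + (42−13)² = 4356 + 841 = 5197
|XQ|² = (-26−13)² + (42−10)² = 1521 + 1024 = 2545
|XR|² = (-26−30)² + (42−12)² = 3136 + 900 = 4036
|XS|² = (-26−5)² + (42−17)² = 961 + 625 = 1586
|XT|² = (-26−1)² + (42−13)² = 729 + 841 = 1570
|XU|² = (-26−28)² + (42−17)² = 2916 + 625 = 3541
|XV|² = (-26−13)² + (42−35)² = 1521 + 49 = 1570
X is equidistant from T and V (both at squared distance 1570), and every other site is strictly farther — so X lies on the T–V Voronoi edge.

T and V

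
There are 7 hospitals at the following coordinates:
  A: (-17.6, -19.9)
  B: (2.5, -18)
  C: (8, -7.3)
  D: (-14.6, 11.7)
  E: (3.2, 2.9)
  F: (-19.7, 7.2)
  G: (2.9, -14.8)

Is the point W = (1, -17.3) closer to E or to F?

E

Compare squared distances:
|WE|² = (1−3.2)² + (-17.3−2.9)² = 4.84 + 408.04 = 412.88
|WF|² = (1−(-19.7))² + (-17.3−7.2)² = 428.49 + 600.25 = 1028.74
412.88 < 1028.74, so E is closer.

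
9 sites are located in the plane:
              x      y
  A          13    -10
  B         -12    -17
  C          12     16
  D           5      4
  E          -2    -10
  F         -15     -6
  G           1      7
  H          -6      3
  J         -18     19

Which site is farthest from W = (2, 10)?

B

Compare squared distances (the ordering matches that of the actual distances):
|WA|² = 121 + 400 = 521
|WB|² = 196 + 729 = 925
|WC|² = 100 + 36 = 136
|WD|² = 9 + 36 = 45
|WE|² = 16 + 400 = 416
|WF|² = 289 + 256 = 545
|WG|² = 1 + 9 = 10
|WH|² = 64 + 49 = 113
|WJ|² = 400 + 81 = 481
The largest is to B.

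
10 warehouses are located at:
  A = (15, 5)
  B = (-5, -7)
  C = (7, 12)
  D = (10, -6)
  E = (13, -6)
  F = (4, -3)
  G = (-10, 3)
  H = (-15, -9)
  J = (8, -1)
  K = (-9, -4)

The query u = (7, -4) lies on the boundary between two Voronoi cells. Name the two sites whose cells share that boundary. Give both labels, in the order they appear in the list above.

Squared distances from u to each site:
|uA|² = (7−15)² + (-4−5)² = 64 + 81 = 145
|uB|² = (7−(-5))² + (-4−(-7))² = 144 + 9 = 153
|uC|² = (7−7)² + (-4−12)² = 0 + 256 = 256
|uD|² = (7−10)² + (-4−(-6))² = 9 + 4 = 13
|uE|² = (7−13)² + (-4−(-6))² = 36 + 4 = 40
|uF|² = (7−4)² + (-4−(-3))² = 9 + 1 = 10
|uG|² = (7−(-10))² + (-4−3)² = 289 + 49 = 338
|uH|² = (7−(-15))² + (-4−(-9))² = 484 + 25 = 509
|uJ|² = (7−8)² + (-4−(-1))² = 1 + 9 = 10
|uK|² = (7−(-9))² + (-4−(-4))² = 256 + 0 = 256
u is equidistant from F and J (both at squared distance 10), and every other site is strictly farther — so u lies on the F–J Voronoi edge.

F and J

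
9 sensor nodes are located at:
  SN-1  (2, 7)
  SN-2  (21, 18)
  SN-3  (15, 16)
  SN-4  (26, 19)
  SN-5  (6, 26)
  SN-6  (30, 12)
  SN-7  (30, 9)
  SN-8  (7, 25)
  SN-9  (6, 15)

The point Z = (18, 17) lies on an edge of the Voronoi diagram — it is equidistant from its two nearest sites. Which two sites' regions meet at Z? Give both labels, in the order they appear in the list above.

SN-2 and SN-3

Squared distances from Z to each site:
d²(Z, SN-1) = (18−2)² + (17−7)² = 256 + 100 = 356
d²(Z, SN-2) = (18−21)² + (17−18)² = 9 + 1 = 10
d²(Z, SN-3) = (18−15)² + (17−16)² = 9 + 1 = 10
d²(Z, SN-4) = (18−26)² + (17−19)² = 64 + 4 = 68
d²(Z, SN-5) = (18−6)² + (17−26)² = 144 + 81 = 225
d²(Z, SN-6) = (18−30)² + (17−12)² = 144 + 25 = 169
d²(Z, SN-7) = (18−30)² + (17−9)² = 144 + 64 = 208
d²(Z, SN-8) = (18−7)² + (17−25)² = 121 + 64 = 185
d²(Z, SN-9) = (18−6)² + (17−15)² = 144 + 4 = 148
Z is equidistant from SN-2 and SN-3 (both at squared distance 10), and every other site is strictly farther — so Z lies on the SN-2–SN-3 Voronoi edge.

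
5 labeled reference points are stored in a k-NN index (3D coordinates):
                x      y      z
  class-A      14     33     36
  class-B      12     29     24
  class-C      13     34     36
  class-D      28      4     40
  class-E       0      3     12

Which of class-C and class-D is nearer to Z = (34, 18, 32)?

class-D

Compare squared distances:
d²(Z, class-C) = (34−13)² + (18−34)² + (32−36)² = 441 + 256 + 16 = 713
d²(Z, class-D) = (34−28)² + (18−4)² + (32−40)² = 36 + 196 + 64 = 296
713 > 296, so class-D is closer.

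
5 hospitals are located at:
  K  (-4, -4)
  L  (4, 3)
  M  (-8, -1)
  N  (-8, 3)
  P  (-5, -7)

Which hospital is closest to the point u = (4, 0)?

Squared Euclidean distances:
|uK|² = (4−(-4))² + (0−(-4))² = 64 + 16 = 80
|uL|² = (4−4)² + (0−3)² = 0 + 9 = 9
|uM|² = (4−(-8))² + (0−(-1))² = 144 + 1 = 145
|uN|² = (4−(-8))² + (0−3)² = 144 + 9 = 153
|uP|² = (4−(-5))² + (0−(-7))² = 81 + 49 = 130
The smallest is to L, so u lies in the Voronoi region of L.

L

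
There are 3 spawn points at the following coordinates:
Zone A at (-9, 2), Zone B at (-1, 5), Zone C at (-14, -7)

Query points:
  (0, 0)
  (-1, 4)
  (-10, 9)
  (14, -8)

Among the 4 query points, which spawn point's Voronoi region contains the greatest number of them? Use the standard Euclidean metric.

Zone B

(0, 0) — d² to each: Zone A:85, Zone B:26, Zone C:245 → nearest is Zone B
(-1, 4) — d² to each: Zone A:68, Zone B:1, Zone C:290 → nearest is Zone B
(-10, 9) — d² to each: Zone A:50, Zone B:97, Zone C:272 → nearest is Zone A
(14, -8) — d² to each: Zone A:629, Zone B:394, Zone C:785 → nearest is Zone B
Tally — Zone A:1, Zone B:3. Zone B captures the most (3).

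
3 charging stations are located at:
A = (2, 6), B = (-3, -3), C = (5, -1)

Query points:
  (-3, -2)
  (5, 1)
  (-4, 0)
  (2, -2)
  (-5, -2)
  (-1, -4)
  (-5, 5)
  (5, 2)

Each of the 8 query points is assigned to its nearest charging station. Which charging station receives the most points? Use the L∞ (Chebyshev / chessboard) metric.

B

(-3, -2) — d to each: A:8, B:1, C:8 → nearest is B
(5, 1) — d to each: A:5, B:8, C:2 → nearest is C
(-4, 0) — d to each: A:6, B:3, C:9 → nearest is B
(2, -2) — d to each: A:8, B:5, C:3 → nearest is C
(-5, -2) — d to each: A:8, B:2, C:10 → nearest is B
(-1, -4) — d to each: A:10, B:2, C:6 → nearest is B
(-5, 5) — d to each: A:7, B:8, C:10 → nearest is A
(5, 2) — d to each: A:4, B:8, C:3 → nearest is C
Tally — A:1, B:4, C:3. B captures the most (4).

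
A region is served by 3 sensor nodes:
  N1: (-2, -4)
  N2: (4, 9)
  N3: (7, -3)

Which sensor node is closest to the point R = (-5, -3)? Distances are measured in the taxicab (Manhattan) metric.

d(R,N1) = |-5−(-2)| + |-3−(-4)| = 3 + 1 = 4
d(R,N2) = |-5−4| + |-3−9| = 9 + 12 = 21
d(R,N3) = |-5−7| + |-3−(-3)| = 12 + 0 = 12
Minimum is at N1.

N1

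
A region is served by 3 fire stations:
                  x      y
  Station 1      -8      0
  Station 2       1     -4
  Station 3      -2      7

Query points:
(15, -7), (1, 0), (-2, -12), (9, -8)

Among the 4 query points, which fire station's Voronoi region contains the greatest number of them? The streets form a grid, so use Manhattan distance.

Station 2

(15, -7) — d to each: Station 1:30, Station 2:17, Station 3:31 → nearest is Station 2
(1, 0) — d to each: Station 1:9, Station 2:4, Station 3:10 → nearest is Station 2
(-2, -12) — d to each: Station 1:18, Station 2:11, Station 3:19 → nearest is Station 2
(9, -8) — d to each: Station 1:25, Station 2:12, Station 3:26 → nearest is Station 2
Tally — Station 2:4. Station 2 captures the most (4).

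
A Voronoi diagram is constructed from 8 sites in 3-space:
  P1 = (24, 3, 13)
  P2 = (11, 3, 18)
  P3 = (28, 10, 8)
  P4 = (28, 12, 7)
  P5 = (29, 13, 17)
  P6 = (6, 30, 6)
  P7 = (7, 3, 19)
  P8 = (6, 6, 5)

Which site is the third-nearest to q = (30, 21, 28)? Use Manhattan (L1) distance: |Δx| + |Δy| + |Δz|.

d(q,P1) = |30−24| + |21−3| + |28−13| = 6 + 18 + 15 = 39
d(q,P2) = |30−11| + |21−3| + |28−18| = 19 + 18 + 10 = 47
d(q,P3) = |30−28| + |21−10| + |28−8| = 2 + 11 + 20 = 33
d(q,P4) = |30−28| + |21−12| + |28−7| = 2 + 9 + 21 = 32
d(q,P5) = |30−29| + |21−13| + |28−17| = 1 + 8 + 11 = 20
d(q,P6) = |30−6| + |21−30| + |28−6| = 24 + 9 + 22 = 55
d(q,P7) = |30−7| + |21−3| + |28−19| = 23 + 18 + 9 = 50
d(q,P8) = |30−6| + |21−6| + |28−5| = 24 + 15 + 23 = 62
Sorted ascending: P5, P4, P3, P1, … — the third-nearest is P3.

P3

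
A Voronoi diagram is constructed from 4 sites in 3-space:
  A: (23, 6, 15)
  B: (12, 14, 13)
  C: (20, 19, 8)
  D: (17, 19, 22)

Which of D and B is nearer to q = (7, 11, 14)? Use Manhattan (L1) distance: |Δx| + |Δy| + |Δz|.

d(q,D) = |7−17| + |11−19| + |14−22| = 10 + 8 + 8 = 26
d(q,B) = |7−12| + |11−14| + |14−13| = 5 + 3 + 1 = 9
26 > 9, so B is closer.

B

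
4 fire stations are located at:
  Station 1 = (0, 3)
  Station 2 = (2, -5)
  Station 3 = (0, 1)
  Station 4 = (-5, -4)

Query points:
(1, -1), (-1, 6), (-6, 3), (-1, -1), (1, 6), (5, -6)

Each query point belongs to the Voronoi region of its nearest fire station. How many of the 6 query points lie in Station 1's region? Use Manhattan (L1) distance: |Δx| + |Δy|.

(1, -1) — d to each: Station 1:5, Station 2:5, Station 3:3, Station 4:9 → nearest is Station 3
(-1, 6) — d to each: Station 1:4, Station 2:14, Station 3:6, Station 4:14 → nearest is Station 1
(-6, 3) — d to each: Station 1:6, Station 2:16, Station 3:8, Station 4:8 → nearest is Station 1
(-1, -1) — d to each: Station 1:5, Station 2:7, Station 3:3, Station 4:7 → nearest is Station 3
(1, 6) — d to each: Station 1:4, Station 2:12, Station 3:6, Station 4:16 → nearest is Station 1
(5, -6) — d to each: Station 1:14, Station 2:4, Station 3:12, Station 4:12 → nearest is Station 2
3 of the 6 points have Station 1 as nearest.

3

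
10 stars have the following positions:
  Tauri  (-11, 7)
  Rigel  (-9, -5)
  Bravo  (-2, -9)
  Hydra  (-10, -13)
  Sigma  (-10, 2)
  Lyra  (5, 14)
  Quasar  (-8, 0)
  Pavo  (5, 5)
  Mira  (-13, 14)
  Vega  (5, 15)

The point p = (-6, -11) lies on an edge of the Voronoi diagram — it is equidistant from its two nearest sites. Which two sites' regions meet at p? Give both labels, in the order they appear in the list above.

Squared distances from p to each site:
d²(p, Tauri) = (-6−(-11))² + (-11−7)² = 25 + 324 = 349
d²(p, Rigel) = (-6−(-9))² + (-11−(-5))² = 9 + 36 = 45
d²(p, Bravo) = (-6−(-2))² + (-11−(-9))² = 16 + 4 = 20
d²(p, Hydra) = (-6−(-10))² + (-11−(-13))² = 16 + 4 = 20
d²(p, Sigma) = (-6−(-10))² + (-11−2)² = 16 + 169 = 185
d²(p, Lyra) = (-6−5)² + (-11−14)² = 121 + 625 = 746
d²(p, Quasar) = (-6−(-8))² + (-11−0)² = 4 + 121 = 125
d²(p, Pavo) = (-6−5)² + (-11−5)² = 121 + 256 = 377
d²(p, Mira) = (-6−(-13))² + (-11−14)² = 49 + 625 = 674
d²(p, Vega) = (-6−5)² + (-11−15)² = 121 + 676 = 797
p is equidistant from Bravo and Hydra (both at squared distance 20), and every other site is strictly farther — so p lies on the Bravo–Hydra Voronoi edge.

Bravo and Hydra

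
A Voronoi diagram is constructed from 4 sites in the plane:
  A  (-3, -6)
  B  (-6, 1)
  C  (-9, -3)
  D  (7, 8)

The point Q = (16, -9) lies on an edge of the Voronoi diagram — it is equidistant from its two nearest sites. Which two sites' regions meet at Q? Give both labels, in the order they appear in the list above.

A and D

Squared distances from Q to each site:
|QA|² = (16−(-3))² + (-9−(-6))² = 361 + 9 = 370
|QB|² = (16−(-6))² + (-9−1)² = 484 + 100 = 584
|QC|² = (16−(-9))² + (-9−(-3))² = 625 + 36 = 661
|QD|² = (16−7)² + (-9−8)² = 81 + 289 = 370
Q is equidistant from A and D (both at squared distance 370), and every other site is strictly farther — so Q lies on the A–D Voronoi edge.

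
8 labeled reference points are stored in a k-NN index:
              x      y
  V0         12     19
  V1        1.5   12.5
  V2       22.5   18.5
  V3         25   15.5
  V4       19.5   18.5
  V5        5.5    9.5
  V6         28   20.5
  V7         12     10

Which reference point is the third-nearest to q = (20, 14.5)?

Squared Euclidean distances:
|qV0|² = 64 + 20.25 = 84.25
|qV1|² = 342.25 + 4 = 346.25
|qV2|² = 6.25 + 16 = 22.25
|qV3|² = 25 + 1 = 26
|qV4|² = 0.25 + 16 = 16.25
|qV5|² = 210.25 + 25 = 235.25
|qV6|² = 64 + 36 = 100
|qV7|² = 64 + 20.25 = 84.25
Sorted ascending: V4, V2, V3, V0, … — the third-nearest is V3.

V3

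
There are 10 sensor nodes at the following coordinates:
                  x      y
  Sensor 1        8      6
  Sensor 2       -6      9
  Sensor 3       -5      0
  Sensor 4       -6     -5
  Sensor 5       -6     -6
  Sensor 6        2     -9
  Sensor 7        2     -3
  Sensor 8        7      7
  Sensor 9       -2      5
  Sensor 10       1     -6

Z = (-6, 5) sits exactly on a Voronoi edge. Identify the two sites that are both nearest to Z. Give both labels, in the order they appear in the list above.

Squared distances from Z to each site:
d²(Z, Sensor 1) = (-6−8)² + (5−6)² = 196 + 1 = 197
d²(Z, Sensor 2) = (-6−(-6))² + (5−9)² = 0 + 16 = 16
d²(Z, Sensor 3) = (-6−(-5))² + (5−0)² = 1 + 25 = 26
d²(Z, Sensor 4) = (-6−(-6))² + (5−(-5))² = 0 + 100 = 100
d²(Z, Sensor 5) = (-6−(-6))² + (5−(-6))² = 0 + 121 = 121
d²(Z, Sensor 6) = (-6−2)² + (5−(-9))² = 64 + 196 = 260
d²(Z, Sensor 7) = (-6−2)² + (5−(-3))² = 64 + 64 = 128
d²(Z, Sensor 8) = (-6−7)² + (5−7)² = 169 + 4 = 173
d²(Z, Sensor 9) = (-6−(-2))² + (5−5)² = 16 + 0 = 16
d²(Z, Sensor 10) = (-6−1)² + (5−(-6))² = 49 + 121 = 170
Z is equidistant from Sensor 2 and Sensor 9 (both at squared distance 16), and every other site is strictly farther — so Z lies on the Sensor 2–Sensor 9 Voronoi edge.

Sensor 2 and Sensor 9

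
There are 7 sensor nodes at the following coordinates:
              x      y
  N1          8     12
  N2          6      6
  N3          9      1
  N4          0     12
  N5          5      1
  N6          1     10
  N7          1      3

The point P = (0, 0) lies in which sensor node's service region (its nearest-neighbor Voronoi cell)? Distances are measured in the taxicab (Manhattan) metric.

N7

d(P,N1) = |0−8| + |0−12| = 8 + 12 = 20
d(P,N2) = |0−6| + |0−6| = 6 + 6 = 12
d(P,N3) = |0−9| + |0−1| = 9 + 1 = 10
d(P,N4) = |0−0| + |0−12| = 0 + 12 = 12
d(P,N5) = |0−5| + |0−1| = 5 + 1 = 6
d(P,N6) = |0−1| + |0−10| = 1 + 10 = 11
d(P,N7) = |0−1| + |0−3| = 1 + 3 = 4
The smallest is to N7, so P lies in the Voronoi region of N7.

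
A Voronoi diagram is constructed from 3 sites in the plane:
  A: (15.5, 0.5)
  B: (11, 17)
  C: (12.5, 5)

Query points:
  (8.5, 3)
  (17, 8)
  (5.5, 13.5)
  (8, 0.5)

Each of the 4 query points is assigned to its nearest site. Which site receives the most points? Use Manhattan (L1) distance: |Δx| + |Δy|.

(8.5, 3) — d to each: A:9.5, B:16.5, C:6 → nearest is C
(17, 8) — d to each: A:9, B:15, C:7.5 → nearest is C
(5.5, 13.5) — d to each: A:23, B:9, C:15.5 → nearest is B
(8, 0.5) — d to each: A:7.5, B:19.5, C:9 → nearest is A
Tally — A:1, B:1, C:2. C captures the most (2).

C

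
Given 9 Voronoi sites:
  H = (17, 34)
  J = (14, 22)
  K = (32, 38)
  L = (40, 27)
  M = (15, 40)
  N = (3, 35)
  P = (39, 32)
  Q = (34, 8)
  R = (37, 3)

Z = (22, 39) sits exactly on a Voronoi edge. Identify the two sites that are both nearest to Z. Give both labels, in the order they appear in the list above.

H and M

Squared distances from Z to each site:
|ZH|² = (22−17)² + (39−34)² = 25 + 25 = 50
|ZJ|² = (22−14)² + (39−22)² = 64 + 289 = 353
|ZK|² = (22−32)² + (39−38)² = 100 + 1 = 101
|ZL|² = (22−40)² + (39−27)² = 324 + 144 = 468
|ZM|² = (22−15)² + (39−40)² = 49 + 1 = 50
|ZN|² = (22−3)² + (39−35)² = 361 + 16 = 377
|ZP|² = (22−39)² + (39−32)² = 289 + 49 = 338
|ZQ|² = (22−34)² + (39−8)² = 144 + 961 = 1105
|ZR|² = (22−37)² + (39−3)² = 225 + 1296 = 1521
Z is equidistant from H and M (both at squared distance 50), and every other site is strictly farther — so Z lies on the H–M Voronoi edge.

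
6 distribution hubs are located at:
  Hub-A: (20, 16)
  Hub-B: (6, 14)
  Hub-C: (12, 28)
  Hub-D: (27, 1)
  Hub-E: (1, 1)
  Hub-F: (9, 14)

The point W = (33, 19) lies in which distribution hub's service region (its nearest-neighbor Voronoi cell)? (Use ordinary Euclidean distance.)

Compare squared distances (the ordering matches that of the actual distances):
d²(W, Hub-A) = 169 + 9 = 178
d²(W, Hub-B) = 729 + 25 = 754
d²(W, Hub-C) = 441 + 81 = 522
d²(W, Hub-D) = 36 + 324 = 360
d²(W, Hub-E) = 1024 + 324 = 1348
d²(W, Hub-F) = 576 + 25 = 601
Minimum is at Hub-A.

Hub-A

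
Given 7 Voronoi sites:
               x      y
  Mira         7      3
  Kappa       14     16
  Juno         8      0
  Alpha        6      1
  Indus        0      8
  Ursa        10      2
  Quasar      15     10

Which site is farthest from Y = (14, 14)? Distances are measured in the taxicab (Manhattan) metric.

d(Y, Mira) = |14−7| + |14−3| = 7 + 11 = 18
d(Y, Kappa) = |14−14| + |14−16| = 0 + 2 = 2
d(Y, Juno) = |14−8| + |14−0| = 6 + 14 = 20
d(Y, Alpha) = |14−6| + |14−1| = 8 + 13 = 21
d(Y, Indus) = |14−0| + |14−8| = 14 + 6 = 20
d(Y, Ursa) = |14−10| + |14−2| = 4 + 12 = 16
d(Y, Quasar) = |14−15| + |14−10| = 1 + 4 = 5
The largest is to Alpha.

Alpha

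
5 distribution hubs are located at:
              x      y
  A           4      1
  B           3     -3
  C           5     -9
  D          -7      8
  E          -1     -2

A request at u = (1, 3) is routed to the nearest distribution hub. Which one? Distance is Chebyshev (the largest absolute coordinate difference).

d(u,A) = max(3, 2) = 3
d(u,B) = max(2, 6) = 6
d(u,C) = max(4, 12) = 12
d(u,D) = max(8, 5) = 8
d(u,E) = max(2, 5) = 5
Minimum is at A.

A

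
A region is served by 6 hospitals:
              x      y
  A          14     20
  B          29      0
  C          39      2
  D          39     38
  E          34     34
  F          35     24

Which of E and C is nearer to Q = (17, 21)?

E

Compare squared distances:
|QE|² = (17−34)² + (21−34)² = 289 + 169 = 458
|QC|² = (17−39)² + (21−2)² = 484 + 361 = 845
458 < 845, so E is closer.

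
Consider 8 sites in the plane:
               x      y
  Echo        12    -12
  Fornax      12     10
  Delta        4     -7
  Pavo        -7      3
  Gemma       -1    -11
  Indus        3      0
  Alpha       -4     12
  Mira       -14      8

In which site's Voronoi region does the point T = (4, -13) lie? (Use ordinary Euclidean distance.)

Since √ is increasing, it suffices to compare squared distances:
d²(T, Echo) = 64 + 1 = 65
d²(T, Fornax) = 64 + 529 = 593
d²(T, Delta) = 0 + 36 = 36
d²(T, Pavo) = 121 + 256 = 377
d²(T, Gemma) = 25 + 4 = 29
d²(T, Indus) = 1 + 169 = 170
d²(T, Alpha) = 64 + 625 = 689
d²(T, Mira) = 324 + 441 = 765
Gemma is nearest.

Gemma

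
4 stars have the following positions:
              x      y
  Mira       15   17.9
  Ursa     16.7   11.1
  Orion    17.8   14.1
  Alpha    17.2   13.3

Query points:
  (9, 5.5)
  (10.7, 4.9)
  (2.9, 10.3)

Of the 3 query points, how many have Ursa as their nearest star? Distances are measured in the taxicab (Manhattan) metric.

3

(9, 5.5) — d to each: Mira:18.4, Ursa:13.3, Orion:17.4, Alpha:16 → nearest is Ursa
(10.7, 4.9) — d to each: Mira:17.3, Ursa:12.2, Orion:16.3, Alpha:14.9 → nearest is Ursa
(2.9, 10.3) — d to each: Mira:19.7, Ursa:14.6, Orion:18.7, Alpha:17.3 → nearest is Ursa
3 of the 3 points have Ursa as nearest.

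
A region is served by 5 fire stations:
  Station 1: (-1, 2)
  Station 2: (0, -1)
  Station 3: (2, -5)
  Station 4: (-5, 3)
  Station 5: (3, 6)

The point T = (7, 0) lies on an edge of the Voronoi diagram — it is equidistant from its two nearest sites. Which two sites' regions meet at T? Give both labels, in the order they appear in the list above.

Squared distances from T to each site:
d²(T, Station 1) = (7−(-1))² + (0−2)² = 64 + 4 = 68
d²(T, Station 2) = (7−0)² + (0−(-1))² = 49 + 1 = 50
d²(T, Station 3) = (7−2)² + (0−(-5))² = 25 + 25 = 50
d²(T, Station 4) = (7−(-5))² + (0−3)² = 144 + 9 = 153
d²(T, Station 5) = (7−3)² + (0−6)² = 16 + 36 = 52
T is equidistant from Station 2 and Station 3 (both at squared distance 50), and every other site is strictly farther — so T lies on the Station 2–Station 3 Voronoi edge.

Station 2 and Station 3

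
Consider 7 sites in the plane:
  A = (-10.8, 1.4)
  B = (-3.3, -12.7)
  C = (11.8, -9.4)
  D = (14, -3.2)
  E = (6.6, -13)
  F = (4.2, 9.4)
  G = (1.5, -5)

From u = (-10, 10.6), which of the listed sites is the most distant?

C

Since √ is increasing, it suffices to compare squared distances:
|uA|² = 0.64 + 84.64 = 85.28
|uB|² = 44.89 + 542.89 = 587.78
|uC|² = 475.24 + 400 = 875.24
|uD|² = 576 + 190.44 = 766.44
|uE|² = 275.56 + 556.96 = 832.52
|uF|² = 201.64 + 1.44 = 203.08
|uG|² = 132.25 + 243.36 = 375.61
The largest is to C.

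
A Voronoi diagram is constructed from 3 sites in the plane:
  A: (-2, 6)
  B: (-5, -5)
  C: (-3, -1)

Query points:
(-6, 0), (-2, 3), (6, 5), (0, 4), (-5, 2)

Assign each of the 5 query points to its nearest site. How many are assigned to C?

(-6, 0) — d² to each: A:52, B:26, C:10 → nearest is C
(-2, 3) — d² to each: A:9, B:73, C:17 → nearest is A
(6, 5) — d² to each: A:65, B:221, C:117 → nearest is A
(0, 4) — d² to each: A:8, B:106, C:34 → nearest is A
(-5, 2) — d² to each: A:25, B:49, C:13 → nearest is C
2 of the 5 points have C as nearest.

2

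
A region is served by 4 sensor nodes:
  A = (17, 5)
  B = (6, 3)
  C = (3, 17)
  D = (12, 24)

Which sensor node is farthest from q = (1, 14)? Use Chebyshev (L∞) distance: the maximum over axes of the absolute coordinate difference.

d(q,A) = max(16, 9) = 16
d(q,B) = max(5, 11) = 11
d(q,C) = max(2, 3) = 3
d(q,D) = max(11, 10) = 11
The largest is to A.

A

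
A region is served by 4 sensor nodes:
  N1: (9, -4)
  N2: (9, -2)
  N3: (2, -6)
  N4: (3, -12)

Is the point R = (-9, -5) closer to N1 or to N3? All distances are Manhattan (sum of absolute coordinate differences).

d(R,N1) = |-9−9| + |-5−(-4)| = 18 + 1 = 19
d(R,N3) = |-9−2| + |-5−(-6)| = 11 + 1 = 12
19 > 12, so N3 is closer.

N3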